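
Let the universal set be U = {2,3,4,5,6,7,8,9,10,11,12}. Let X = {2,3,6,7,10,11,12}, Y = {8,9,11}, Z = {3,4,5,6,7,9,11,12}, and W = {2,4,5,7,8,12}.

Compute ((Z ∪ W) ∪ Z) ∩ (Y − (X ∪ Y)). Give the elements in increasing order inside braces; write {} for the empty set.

{}

Z ∪ W = {2,3,4,5,6,7,8,9,11,12}
(Z ∪ W) ∪ Z = {2,3,4,5,6,7,8,9,11,12}
X ∪ Y = {2,3,6,7,8,9,10,11,12}
Y − (X ∪ Y) = {}
((Z ∪ W) ∪ Z) ∩ (Y − (X ∪ Y)) = {}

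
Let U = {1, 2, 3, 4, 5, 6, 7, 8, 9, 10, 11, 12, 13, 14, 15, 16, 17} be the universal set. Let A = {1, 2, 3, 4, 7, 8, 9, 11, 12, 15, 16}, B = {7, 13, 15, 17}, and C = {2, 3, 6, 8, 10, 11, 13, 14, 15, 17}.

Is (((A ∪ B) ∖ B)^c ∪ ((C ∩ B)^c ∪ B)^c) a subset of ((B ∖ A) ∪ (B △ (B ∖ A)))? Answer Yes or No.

A ∪ B = {1, 2, 3, 4, 7, 8, 9, 11, 12, 13, 15, 16, 17}
(A ∪ B) ∖ B = {1, 2, 3, 4, 8, 9, 11, 12, 16}
((A ∪ B) ∖ B)^c = {5, 6, 7, 10, 13, 14, 15, 17}
C ∩ B = {13, 15, 17}
(C ∩ B)^c = {1, 2, 3, 4, 5, 6, 7, 8, 9, 10, 11, 12, 14, 16}
(C ∩ B)^c ∪ B = {1, 2, 3, 4, 5, 6, 7, 8, 9, 10, 11, 12, 13, 14, 15, 16, 17}
((C ∩ B)^c ∪ B)^c = {}
((A ∪ B) ∖ B)^c ∪ ((C ∩ B)^c ∪ B)^c = {5, 6, 7, 10, 13, 14, 15, 17}
B ∖ A = {13, 17}
B △ (B ∖ A) = {7, 15}
(B ∖ A) ∪ (B △ (B ∖ A)) = {7, 13, 15, 17}
5 ∈ ((A ∪ B) ∖ B)^c ∪ ((C ∩ B)^c ∪ B)^c but 5 ∉ (B ∖ A) ∪ (B △ (B ∖ A)), so the inclusion fails.

No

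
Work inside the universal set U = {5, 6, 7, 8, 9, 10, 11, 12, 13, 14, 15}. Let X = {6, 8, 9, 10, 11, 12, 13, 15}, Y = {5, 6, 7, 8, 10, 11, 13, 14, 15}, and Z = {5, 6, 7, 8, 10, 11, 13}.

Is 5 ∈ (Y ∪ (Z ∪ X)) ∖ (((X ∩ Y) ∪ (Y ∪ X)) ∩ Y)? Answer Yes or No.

5 ∈ Z and 5 ∉ X, so 5 ∈ Z ∪ X
5 ∈ Y and 5 ∈ (Z ∪ X), so 5 ∈ Y ∪ (Z ∪ X)
5 ∉ X and 5 ∈ Y, so 5 ∉ X ∩ Y
5 ∈ Y and 5 ∉ X, so 5 ∈ Y ∪ X
5 ∉ (X ∩ Y) and 5 ∈ (Y ∪ X), so 5 ∈ (X ∩ Y) ∪ (Y ∪ X)
5 ∈ ((X ∩ Y) ∪ (Y ∪ X)) and 5 ∈ Y, so 5 ∈ ((X ∩ Y) ∪ (Y ∪ X)) ∩ Y
5 ∈ (Y ∪ (Z ∪ X)) and 5 ∈ (((X ∩ Y) ∪ (Y ∪ X)) ∩ Y), so 5 ∉ (Y ∪ (Z ∪ X)) ∖ (((X ∩ Y) ∪ (Y ∪ X)) ∩ Y)

No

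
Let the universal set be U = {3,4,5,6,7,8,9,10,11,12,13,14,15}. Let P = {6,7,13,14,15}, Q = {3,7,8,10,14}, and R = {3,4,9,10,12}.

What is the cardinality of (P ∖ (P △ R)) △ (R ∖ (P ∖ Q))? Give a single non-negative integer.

5

P △ R = {3,4,6,7,9,10,12,13,14,15}
P ∖ (P △ R) = {}
P ∖ Q = {6,13,15}
R ∖ (P ∖ Q) = {3,4,9,10,12}
(P ∖ (P △ R)) △ (R ∖ (P ∖ Q)) = {3,4,9,10,12}
|(P ∖ (P △ R)) △ (R ∖ (P ∖ Q))| = 5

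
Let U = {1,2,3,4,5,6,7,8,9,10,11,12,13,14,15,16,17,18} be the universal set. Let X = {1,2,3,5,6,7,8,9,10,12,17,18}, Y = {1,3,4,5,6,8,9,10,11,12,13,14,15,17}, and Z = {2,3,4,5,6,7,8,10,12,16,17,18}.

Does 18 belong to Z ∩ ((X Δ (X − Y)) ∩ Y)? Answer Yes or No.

No

18 ∈ X and 18 ∉ Y, so 18 ∈ X − Y
18 ∈ X and 18 ∈ (X − Y), so 18 ∉ X Δ (X − Y)
18 ∉ (X Δ (X − Y)) and 18 ∉ Y, so 18 ∉ (X Δ (X − Y)) ∩ Y
18 ∈ Z and 18 ∉ ((X Δ (X − Y)) ∩ Y), so 18 ∉ Z ∩ ((X Δ (X − Y)) ∩ Y)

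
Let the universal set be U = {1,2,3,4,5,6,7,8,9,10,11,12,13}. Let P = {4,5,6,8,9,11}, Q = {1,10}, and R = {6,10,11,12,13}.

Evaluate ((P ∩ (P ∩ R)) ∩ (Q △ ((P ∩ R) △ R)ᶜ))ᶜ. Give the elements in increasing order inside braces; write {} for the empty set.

{1,2,3,4,5,7,8,9,10,12,13}

P ∩ R = {6,11}
P ∩ (P ∩ R) = {6,11}
(P ∩ R) △ R = {10,12,13}
((P ∩ R) △ R)ᶜ = {1,2,3,4,5,6,7,8,9,11}
Q △ ((P ∩ R) △ R)ᶜ = {2,3,4,5,6,7,8,9,10,11}
(P ∩ (P ∩ R)) ∩ (Q △ ((P ∩ R) △ R)ᶜ) = {6,11}
((P ∩ (P ∩ R)) ∩ (Q △ ((P ∩ R) △ R)ᶜ))ᶜ = {1,2,3,4,5,7,8,9,10,12,13}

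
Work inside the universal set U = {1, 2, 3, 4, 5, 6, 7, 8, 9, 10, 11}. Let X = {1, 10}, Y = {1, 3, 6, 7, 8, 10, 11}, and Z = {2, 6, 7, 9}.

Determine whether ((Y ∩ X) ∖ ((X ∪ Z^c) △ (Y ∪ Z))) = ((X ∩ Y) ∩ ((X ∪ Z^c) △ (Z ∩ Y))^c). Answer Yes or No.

No

Y ∩ X = {1, 10}
Z^c = {1, 3, 4, 5, 8, 10, 11}
X ∪ Z^c = {1, 3, 4, 5, 8, 10, 11}
Y ∪ Z = {1, 2, 3, 6, 7, 8, 9, 10, 11}
(X ∪ Z^c) △ (Y ∪ Z) = {2, 4, 5, 6, 7, 9}
(Y ∩ X) ∖ ((X ∪ Z^c) △ (Y ∪ Z)) = {1, 10}
X ∩ Y = {1, 10}
Z ∩ Y = {6, 7}
(X ∪ Z^c) △ (Z ∩ Y) = {1, 3, 4, 5, 6, 7, 8, 10, 11}
((X ∪ Z^c) △ (Z ∩ Y))^c = {2, 9}
(X ∩ Y) ∩ ((X ∪ Z^c) △ (Z ∩ Y))^c = {}
1 ∈ (Y ∩ X) ∖ ((X ∪ Z^c) △ (Y ∪ Z)) but 1 ∉ (X ∩ Y) ∩ ((X ∪ Z^c) △ (Z ∩ Y))^c, so they differ.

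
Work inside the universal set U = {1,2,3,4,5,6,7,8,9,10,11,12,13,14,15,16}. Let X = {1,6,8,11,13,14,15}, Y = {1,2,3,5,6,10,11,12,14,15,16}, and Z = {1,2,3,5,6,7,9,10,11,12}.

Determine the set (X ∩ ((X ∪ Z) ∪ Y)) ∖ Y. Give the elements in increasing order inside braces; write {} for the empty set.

{8,13}

X ∪ Z = {1,2,3,5,6,7,8,9,10,11,12,13,14,15}
(X ∪ Z) ∪ Y = {1,2,3,5,6,7,8,9,10,11,12,13,14,15,16}
X ∩ ((X ∪ Z) ∪ Y) = {1,6,8,11,13,14,15}
(X ∩ ((X ∪ Z) ∪ Y)) ∖ Y = {8,13}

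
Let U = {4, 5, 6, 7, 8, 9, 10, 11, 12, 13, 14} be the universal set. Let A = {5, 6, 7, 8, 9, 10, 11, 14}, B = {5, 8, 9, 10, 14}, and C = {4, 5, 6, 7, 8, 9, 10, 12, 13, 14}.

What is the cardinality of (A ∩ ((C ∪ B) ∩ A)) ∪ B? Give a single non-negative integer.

C ∪ B = {4, 5, 6, 7, 8, 9, 10, 12, 13, 14}
(C ∪ B) ∩ A = {5, 6, 7, 8, 9, 10, 14}
A ∩ ((C ∪ B) ∩ A) = {5, 6, 7, 8, 9, 10, 14}
(A ∩ ((C ∪ B) ∩ A)) ∪ B = {5, 6, 7, 8, 9, 10, 14}
|(A ∩ ((C ∪ B) ∩ A)) ∪ B| = 7

7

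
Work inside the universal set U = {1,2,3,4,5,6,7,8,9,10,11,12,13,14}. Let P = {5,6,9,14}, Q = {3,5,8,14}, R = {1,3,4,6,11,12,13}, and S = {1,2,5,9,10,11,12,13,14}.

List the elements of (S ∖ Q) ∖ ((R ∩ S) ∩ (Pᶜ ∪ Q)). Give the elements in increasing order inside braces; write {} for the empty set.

S ∖ Q = {1,2,9,10,11,12,13}
R ∩ S = {1,11,12,13}
Pᶜ = {1,2,3,4,7,8,10,11,12,13}
Pᶜ ∪ Q = {1,2,3,4,5,7,8,10,11,12,13,14}
(R ∩ S) ∩ (Pᶜ ∪ Q) = {1,11,12,13}
(S ∖ Q) ∖ ((R ∩ S) ∩ (Pᶜ ∪ Q)) = {2,9,10}

{2,9,10}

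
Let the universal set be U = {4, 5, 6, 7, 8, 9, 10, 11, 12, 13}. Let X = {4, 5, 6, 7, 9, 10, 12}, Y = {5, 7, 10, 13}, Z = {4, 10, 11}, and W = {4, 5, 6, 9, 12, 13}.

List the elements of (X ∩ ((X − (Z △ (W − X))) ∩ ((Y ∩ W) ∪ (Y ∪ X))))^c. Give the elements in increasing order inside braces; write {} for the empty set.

{4, 8, 10, 11, 13}

W − X = {13}
Z △ (W − X) = {4, 10, 11, 13}
X − (Z △ (W − X)) = {5, 6, 7, 9, 12}
Y ∩ W = {5, 13}
Y ∪ X = {4, 5, 6, 7, 9, 10, 12, 13}
(Y ∩ W) ∪ (Y ∪ X) = {4, 5, 6, 7, 9, 10, 12, 13}
(X − (Z △ (W − X))) ∩ ((Y ∩ W) ∪ (Y ∪ X)) = {5, 6, 7, 9, 12}
X ∩ ((X − (Z △ (W − X))) ∩ ((Y ∩ W) ∪ (Y ∪ X))) = {5, 6, 7, 9, 12}
(X ∩ ((X − (Z △ (W − X))) ∩ ((Y ∩ W) ∪ (Y ∪ X))))^c = {4, 8, 10, 11, 13}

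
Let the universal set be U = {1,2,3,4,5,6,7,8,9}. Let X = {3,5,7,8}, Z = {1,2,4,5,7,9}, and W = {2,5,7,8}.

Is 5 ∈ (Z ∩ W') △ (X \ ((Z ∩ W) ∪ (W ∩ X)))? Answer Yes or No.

5 ∈ W, so 5 ∉ W'
5 ∈ Z and 5 ∉ W', so 5 ∉ Z ∩ W'
5 ∈ Z and 5 ∈ W, so 5 ∈ Z ∩ W
5 ∈ W and 5 ∈ X, so 5 ∈ W ∩ X
5 ∈ (Z ∩ W) and 5 ∈ (W ∩ X), so 5 ∈ (Z ∩ W) ∪ (W ∩ X)
5 ∈ X and 5 ∈ ((Z ∩ W) ∪ (W ∩ X)), so 5 ∉ X \ ((Z ∩ W) ∪ (W ∩ X))
5 ∉ (Z ∩ W') and 5 ∉ (X \ ((Z ∩ W) ∪ (W ∩ X))), so 5 ∉ (Z ∩ W') △ (X \ ((Z ∩ W) ∪ (W ∩ X)))

No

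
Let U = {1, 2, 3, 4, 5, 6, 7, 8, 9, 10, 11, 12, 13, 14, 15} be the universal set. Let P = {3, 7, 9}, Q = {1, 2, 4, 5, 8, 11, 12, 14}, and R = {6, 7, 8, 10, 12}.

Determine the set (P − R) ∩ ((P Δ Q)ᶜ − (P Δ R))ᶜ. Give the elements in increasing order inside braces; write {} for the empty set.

{3, 9}

P − R = {3, 9}
P Δ Q = {1, 2, 3, 4, 5, 7, 8, 9, 11, 12, 14}
(P Δ Q)ᶜ = {6, 10, 13, 15}
P Δ R = {3, 6, 8, 9, 10, 12}
(P Δ Q)ᶜ − (P Δ R) = {13, 15}
((P Δ Q)ᶜ − (P Δ R))ᶜ = {1, 2, 3, 4, 5, 6, 7, 8, 9, 10, 11, 12, 14}
(P − R) ∩ ((P Δ Q)ᶜ − (P Δ R))ᶜ = {3, 9}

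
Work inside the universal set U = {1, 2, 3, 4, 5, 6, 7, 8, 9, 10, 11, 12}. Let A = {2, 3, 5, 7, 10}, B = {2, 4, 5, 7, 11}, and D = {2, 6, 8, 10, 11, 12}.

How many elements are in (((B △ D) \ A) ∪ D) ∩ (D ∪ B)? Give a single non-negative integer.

B △ D = {4, 5, 6, 7, 8, 10, 12}
(B △ D) \ A = {4, 6, 8, 12}
((B △ D) \ A) ∪ D = {2, 4, 6, 8, 10, 11, 12}
D ∪ B = {2, 4, 5, 6, 7, 8, 10, 11, 12}
(((B △ D) \ A) ∪ D) ∩ (D ∪ B) = {2, 4, 6, 8, 10, 11, 12}
|(((B △ D) \ A) ∪ D) ∩ (D ∪ B)| = 7

7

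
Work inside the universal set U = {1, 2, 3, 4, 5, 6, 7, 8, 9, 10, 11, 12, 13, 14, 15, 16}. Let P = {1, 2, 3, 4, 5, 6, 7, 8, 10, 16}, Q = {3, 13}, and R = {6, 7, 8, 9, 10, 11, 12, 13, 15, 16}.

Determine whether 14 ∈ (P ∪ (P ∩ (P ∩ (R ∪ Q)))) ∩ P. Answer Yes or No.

14 ∉ R and 14 ∉ Q, so 14 ∉ R ∪ Q
14 ∉ P and 14 ∉ (R ∪ Q), so 14 ∉ P ∩ (R ∪ Q)
14 ∉ P and 14 ∉ (P ∩ (R ∪ Q)), so 14 ∉ P ∩ (P ∩ (R ∪ Q))
14 ∉ P and 14 ∉ (P ∩ (P ∩ (R ∪ Q))), so 14 ∉ P ∪ (P ∩ (P ∩ (R ∪ Q)))
14 ∉ (P ∪ (P ∩ (P ∩ (R ∪ Q)))) and 14 ∉ P, so 14 ∉ (P ∪ (P ∩ (P ∩ (R ∪ Q)))) ∩ P

No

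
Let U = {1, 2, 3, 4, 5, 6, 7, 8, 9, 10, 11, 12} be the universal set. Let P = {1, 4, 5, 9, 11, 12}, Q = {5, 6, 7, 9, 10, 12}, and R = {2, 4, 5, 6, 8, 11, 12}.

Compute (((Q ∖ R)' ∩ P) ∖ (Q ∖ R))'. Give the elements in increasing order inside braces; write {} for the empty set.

{2, 3, 6, 7, 8, 9, 10}

Q ∖ R = {7, 9, 10}
(Q ∖ R)' = {1, 2, 3, 4, 5, 6, 8, 11, 12}
(Q ∖ R)' ∩ P = {1, 4, 5, 11, 12}
((Q ∖ R)' ∩ P) ∖ (Q ∖ R) = {1, 4, 5, 11, 12}
(((Q ∖ R)' ∩ P) ∖ (Q ∖ R))' = {2, 3, 6, 7, 8, 9, 10}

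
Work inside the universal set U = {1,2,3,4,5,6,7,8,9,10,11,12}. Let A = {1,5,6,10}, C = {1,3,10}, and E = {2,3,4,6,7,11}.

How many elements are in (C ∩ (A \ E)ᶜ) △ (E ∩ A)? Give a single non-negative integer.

2

A \ E = {1,5,10}
(A \ E)ᶜ = {2,3,4,6,7,8,9,11,12}
C ∩ (A \ E)ᶜ = {3}
E ∩ A = {6}
(C ∩ (A \ E)ᶜ) △ (E ∩ A) = {3,6}
|(C ∩ (A \ E)ᶜ) △ (E ∩ A)| = 2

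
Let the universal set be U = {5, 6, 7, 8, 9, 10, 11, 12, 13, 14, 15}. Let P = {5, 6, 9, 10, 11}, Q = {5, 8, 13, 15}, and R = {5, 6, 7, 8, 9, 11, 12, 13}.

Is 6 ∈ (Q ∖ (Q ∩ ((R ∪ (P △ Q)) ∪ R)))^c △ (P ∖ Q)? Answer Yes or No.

6 ∈ P and 6 ∉ Q, so 6 ∈ P △ Q
6 ∈ R and 6 ∈ (P △ Q), so 6 ∈ R ∪ (P △ Q)
6 ∈ (R ∪ (P △ Q)) and 6 ∈ R, so 6 ∈ (R ∪ (P △ Q)) ∪ R
6 ∉ Q and 6 ∈ ((R ∪ (P △ Q)) ∪ R), so 6 ∉ Q ∩ ((R ∪ (P △ Q)) ∪ R)
6 ∉ Q and 6 ∉ (Q ∩ ((R ∪ (P △ Q)) ∪ R)), so 6 ∉ Q ∖ (Q ∩ ((R ∪ (P △ Q)) ∪ R))
6 ∈ (Q ∖ (Q ∩ ((R ∪ (P △ Q)) ∪ R)))^c since 6 ∉ (Q ∖ (Q ∩ ((R ∪ (P △ Q)) ∪ R)))
6 ∈ P and 6 ∉ Q, so 6 ∈ P ∖ Q
6 ∈ (Q ∖ (Q ∩ ((R ∪ (P △ Q)) ∪ R)))^c and 6 ∈ (P ∖ Q), so 6 ∉ (Q ∖ (Q ∩ ((R ∪ (P △ Q)) ∪ R)))^c △ (P ∖ Q)

No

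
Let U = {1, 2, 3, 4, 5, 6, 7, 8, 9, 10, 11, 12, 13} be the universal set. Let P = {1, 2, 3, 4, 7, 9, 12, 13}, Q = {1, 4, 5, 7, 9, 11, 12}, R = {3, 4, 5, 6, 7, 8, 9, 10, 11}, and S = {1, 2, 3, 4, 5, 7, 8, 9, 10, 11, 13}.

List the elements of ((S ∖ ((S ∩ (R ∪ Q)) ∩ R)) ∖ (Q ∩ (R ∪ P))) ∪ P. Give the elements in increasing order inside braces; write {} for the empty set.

{1, 2, 3, 4, 7, 9, 12, 13}

R ∪ Q = {1, 3, 4, 5, 6, 7, 8, 9, 10, 11, 12}
S ∩ (R ∪ Q) = {1, 3, 4, 5, 7, 8, 9, 10, 11}
(S ∩ (R ∪ Q)) ∩ R = {3, 4, 5, 7, 8, 9, 10, 11}
S ∖ ((S ∩ (R ∪ Q)) ∩ R) = {1, 2, 13}
R ∪ P = {1, 2, 3, 4, 5, 6, 7, 8, 9, 10, 11, 12, 13}
Q ∩ (R ∪ P) = {1, 4, 5, 7, 9, 11, 12}
(S ∖ ((S ∩ (R ∪ Q)) ∩ R)) ∖ (Q ∩ (R ∪ P)) = {2, 13}
((S ∖ ((S ∩ (R ∪ Q)) ∩ R)) ∖ (Q ∩ (R ∪ P))) ∪ P = {1, 2, 3, 4, 7, 9, 12, 13}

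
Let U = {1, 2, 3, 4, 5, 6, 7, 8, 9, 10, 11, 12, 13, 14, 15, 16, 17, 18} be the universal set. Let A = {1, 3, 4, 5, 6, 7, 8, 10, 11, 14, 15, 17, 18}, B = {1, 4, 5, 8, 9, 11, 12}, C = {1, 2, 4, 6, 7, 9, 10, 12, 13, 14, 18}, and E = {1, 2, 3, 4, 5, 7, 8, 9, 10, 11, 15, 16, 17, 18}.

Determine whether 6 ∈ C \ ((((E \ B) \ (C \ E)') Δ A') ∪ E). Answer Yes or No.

Yes

6 ∉ E and 6 ∉ B, so 6 ∉ E \ B
6 ∈ C and 6 ∉ E, so 6 ∈ C \ E
6 ∉ (C \ E)' since 6 ∈ (C \ E)
6 ∉ (E \ B) and 6 ∉ (C \ E)', so 6 ∉ (E \ B) \ (C \ E)'
6 ∈ A, so 6 ∉ A'
6 ∉ ((E \ B) \ (C \ E)') and 6 ∉ A', so 6 ∉ ((E \ B) \ (C \ E)') Δ A'
6 ∉ (((E \ B) \ (C \ E)') Δ A') and 6 ∉ E, so 6 ∉ (((E \ B) \ (C \ E)') Δ A') ∪ E
6 ∈ C and 6 ∉ ((((E \ B) \ (C \ E)') Δ A') ∪ E), so 6 ∈ C \ ((((E \ B) \ (C \ E)') Δ A') ∪ E)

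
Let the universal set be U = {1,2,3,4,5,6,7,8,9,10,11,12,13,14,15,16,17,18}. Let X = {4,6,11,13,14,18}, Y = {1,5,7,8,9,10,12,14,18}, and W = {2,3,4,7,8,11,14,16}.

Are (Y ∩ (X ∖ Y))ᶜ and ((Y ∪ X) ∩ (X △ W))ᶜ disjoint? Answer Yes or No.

No

X ∖ Y = {4,6,11,13}
Y ∩ (X ∖ Y) = {}
(Y ∩ (X ∖ Y))ᶜ = {1,2,3,4,5,6,7,8,9,10,11,12,13,14,15,16,17,18}
Y ∪ X = {1,4,5,6,7,8,9,10,11,12,13,14,18}
X △ W = {2,3,6,7,8,13,16,18}
(Y ∪ X) ∩ (X △ W) = {6,7,8,13,18}
((Y ∪ X) ∩ (X △ W))ᶜ = {1,2,3,4,5,9,10,11,12,14,15,16,17}
1 lies in both, so they are not disjoint.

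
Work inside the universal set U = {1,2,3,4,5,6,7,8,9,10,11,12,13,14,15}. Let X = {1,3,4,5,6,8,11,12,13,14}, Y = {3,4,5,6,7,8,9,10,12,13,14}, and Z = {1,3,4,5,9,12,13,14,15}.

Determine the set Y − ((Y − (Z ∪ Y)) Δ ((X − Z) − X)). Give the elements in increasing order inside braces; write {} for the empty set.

{3,4,5,6,7,8,9,10,12,13,14}

Z ∪ Y = {1,3,4,5,6,7,8,9,10,12,13,14,15}
Y − (Z ∪ Y) = {}
X − Z = {6,8,11}
(X − Z) − X = {}
(Y − (Z ∪ Y)) Δ ((X − Z) − X) = {}
Y − ((Y − (Z ∪ Y)) Δ ((X − Z) − X)) = {3,4,5,6,7,8,9,10,12,13,14}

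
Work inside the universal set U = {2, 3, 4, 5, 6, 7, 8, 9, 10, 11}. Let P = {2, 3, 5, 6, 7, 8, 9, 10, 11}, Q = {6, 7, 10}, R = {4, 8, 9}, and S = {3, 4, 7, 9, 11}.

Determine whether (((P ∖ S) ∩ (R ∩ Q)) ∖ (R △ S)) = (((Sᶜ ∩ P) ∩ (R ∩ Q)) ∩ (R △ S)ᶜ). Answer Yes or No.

P ∖ S = {2, 5, 6, 8, 10}
R ∩ Q = {}
(P ∖ S) ∩ (R ∩ Q) = {}
R △ S = {3, 7, 8, 11}
((P ∖ S) ∩ (R ∩ Q)) ∖ (R △ S) = {}
Sᶜ = {2, 5, 6, 8, 10}
Sᶜ ∩ P = {2, 5, 6, 8, 10}
(Sᶜ ∩ P) ∩ (R ∩ Q) = {}
(R △ S)ᶜ = {2, 4, 5, 6, 9, 10}
((Sᶜ ∩ P) ∩ (R ∩ Q)) ∩ (R △ S)ᶜ = {}
Both equal {}, so ((P ∖ S) ∩ (R ∩ Q)) ∖ (R △ S) = ((Sᶜ ∩ P) ∩ (R ∩ Q)) ∩ (R △ S)ᶜ.

Yes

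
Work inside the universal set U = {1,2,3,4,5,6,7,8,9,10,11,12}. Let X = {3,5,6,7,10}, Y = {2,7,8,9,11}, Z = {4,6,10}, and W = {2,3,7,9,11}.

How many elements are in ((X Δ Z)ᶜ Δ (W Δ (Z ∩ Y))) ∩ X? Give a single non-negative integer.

X Δ Z = {3,4,5,7}
(X Δ Z)ᶜ = {1,2,6,8,9,10,11,12}
Z ∩ Y = {}
W Δ (Z ∩ Y) = {2,3,7,9,11}
(X Δ Z)ᶜ Δ (W Δ (Z ∩ Y)) = {1,3,6,7,8,10,12}
((X Δ Z)ᶜ Δ (W Δ (Z ∩ Y))) ∩ X = {3,6,7,10}
|((X Δ Z)ᶜ Δ (W Δ (Z ∩ Y))) ∩ X| = 4

4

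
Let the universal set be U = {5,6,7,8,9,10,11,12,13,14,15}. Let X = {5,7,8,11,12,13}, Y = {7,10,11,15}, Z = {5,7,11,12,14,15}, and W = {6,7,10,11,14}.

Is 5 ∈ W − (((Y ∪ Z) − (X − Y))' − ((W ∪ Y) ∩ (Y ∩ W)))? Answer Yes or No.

5 ∉ Y and 5 ∈ Z, so 5 ∈ Y ∪ Z
5 ∈ X and 5 ∉ Y, so 5 ∈ X − Y
5 ∈ (Y ∪ Z) and 5 ∈ (X − Y), so 5 ∉ (Y ∪ Z) − (X − Y)
5 ∈ ((Y ∪ Z) − (X − Y))' since 5 ∉ ((Y ∪ Z) − (X − Y))
5 ∉ W and 5 ∉ Y, so 5 ∉ W ∪ Y
5 ∉ Y and 5 ∉ W, so 5 ∉ Y ∩ W
5 ∉ (W ∪ Y) and 5 ∉ (Y ∩ W), so 5 ∉ (W ∪ Y) ∩ (Y ∩ W)
5 ∈ ((Y ∪ Z) − (X − Y))' and 5 ∉ ((W ∪ Y) ∩ (Y ∩ W)), so 5 ∈ ((Y ∪ Z) − (X − Y))' − ((W ∪ Y) ∩ (Y ∩ W))
5 ∉ W and 5 ∈ (((Y ∪ Z) − (X − Y))' − ((W ∪ Y) ∩ (Y ∩ W))), so 5 ∉ W − (((Y ∪ Z) − (X − Y))' − ((W ∪ Y) ∩ (Y ∩ W)))

No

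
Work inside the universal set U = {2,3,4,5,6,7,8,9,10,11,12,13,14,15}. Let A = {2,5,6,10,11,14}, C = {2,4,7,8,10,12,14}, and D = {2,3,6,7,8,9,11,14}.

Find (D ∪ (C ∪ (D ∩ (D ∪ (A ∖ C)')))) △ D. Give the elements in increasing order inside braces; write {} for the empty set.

{4,10,12}

A ∖ C = {5,6,11}
(A ∖ C)' = {2,3,4,7,8,9,10,12,13,14,15}
D ∪ (A ∖ C)' = {2,3,4,6,7,8,9,10,11,12,13,14,15}
D ∩ (D ∪ (A ∖ C)') = {2,3,6,7,8,9,11,14}
C ∪ (D ∩ (D ∪ (A ∖ C)')) = {2,3,4,6,7,8,9,10,11,12,14}
D ∪ (C ∪ (D ∩ (D ∪ (A ∖ C)'))) = {2,3,4,6,7,8,9,10,11,12,14}
(D ∪ (C ∪ (D ∩ (D ∪ (A ∖ C)')))) △ D = {4,10,12}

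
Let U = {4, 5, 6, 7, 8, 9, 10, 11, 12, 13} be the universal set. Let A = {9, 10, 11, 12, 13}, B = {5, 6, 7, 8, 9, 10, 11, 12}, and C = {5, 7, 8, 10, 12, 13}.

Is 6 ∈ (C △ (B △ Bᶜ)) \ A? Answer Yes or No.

6 ∈ B, so 6 ∉ Bᶜ
6 ∈ B and 6 ∉ Bᶜ, so 6 ∈ B △ Bᶜ
6 ∉ C and 6 ∈ (B △ Bᶜ), so 6 ∈ C △ (B △ Bᶜ)
6 ∈ (C △ (B △ Bᶜ)) and 6 ∉ A, so 6 ∈ (C △ (B △ Bᶜ)) \ A

Yes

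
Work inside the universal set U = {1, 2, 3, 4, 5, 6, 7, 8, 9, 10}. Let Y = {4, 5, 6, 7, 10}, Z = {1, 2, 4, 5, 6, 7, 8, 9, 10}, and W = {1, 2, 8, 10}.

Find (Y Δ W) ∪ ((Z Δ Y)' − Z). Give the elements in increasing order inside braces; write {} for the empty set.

{1, 2, 3, 4, 5, 6, 7, 8}

Y Δ W = {1, 2, 4, 5, 6, 7, 8}
Z Δ Y = {1, 2, 8, 9}
(Z Δ Y)' = {3, 4, 5, 6, 7, 10}
(Z Δ Y)' − Z = {3}
(Y Δ W) ∪ ((Z Δ Y)' − Z) = {1, 2, 3, 4, 5, 6, 7, 8}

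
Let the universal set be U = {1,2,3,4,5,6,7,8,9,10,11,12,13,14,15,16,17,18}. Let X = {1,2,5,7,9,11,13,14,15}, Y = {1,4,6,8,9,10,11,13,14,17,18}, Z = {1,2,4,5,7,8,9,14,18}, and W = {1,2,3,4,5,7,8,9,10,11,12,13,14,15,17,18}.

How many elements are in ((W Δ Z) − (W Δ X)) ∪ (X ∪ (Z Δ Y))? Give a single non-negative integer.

W Δ Z = {3,10,11,12,13,15,17}
W Δ X = {3,4,8,10,12,17,18}
(W Δ Z) − (W Δ X) = {11,13,15}
Z Δ Y = {2,5,6,7,10,11,13,17}
X ∪ (Z Δ Y) = {1,2,5,6,7,9,10,11,13,14,15,17}
((W Δ Z) − (W Δ X)) ∪ (X ∪ (Z Δ Y)) = {1,2,5,6,7,9,10,11,13,14,15,17}
|((W Δ Z) − (W Δ X)) ∪ (X ∪ (Z Δ Y))| = 12

12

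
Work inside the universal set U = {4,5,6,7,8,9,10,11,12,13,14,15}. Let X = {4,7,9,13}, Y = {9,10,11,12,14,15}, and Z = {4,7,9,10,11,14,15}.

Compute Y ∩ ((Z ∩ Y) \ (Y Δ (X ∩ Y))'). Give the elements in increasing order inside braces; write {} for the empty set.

Z ∩ Y = {9,10,11,14,15}
X ∩ Y = {9}
Y Δ (X ∩ Y) = {10,11,12,14,15}
(Y Δ (X ∩ Y))' = {4,5,6,7,8,9,13}
(Z ∩ Y) \ (Y Δ (X ∩ Y))' = {10,11,14,15}
Y ∩ ((Z ∩ Y) \ (Y Δ (X ∩ Y))') = {10,11,14,15}

{10,11,14,15}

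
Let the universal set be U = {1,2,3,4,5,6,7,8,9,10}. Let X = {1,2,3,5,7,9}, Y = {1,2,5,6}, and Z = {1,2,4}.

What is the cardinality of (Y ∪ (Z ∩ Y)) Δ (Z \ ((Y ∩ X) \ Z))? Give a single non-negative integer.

3

Z ∩ Y = {1,2}
Y ∪ (Z ∩ Y) = {1,2,5,6}
Y ∩ X = {1,2,5}
(Y ∩ X) \ Z = {5}
Z \ ((Y ∩ X) \ Z) = {1,2,4}
(Y ∪ (Z ∩ Y)) Δ (Z \ ((Y ∩ X) \ Z)) = {4,5,6}
|(Y ∪ (Z ∩ Y)) Δ (Z \ ((Y ∩ X) \ Z))| = 3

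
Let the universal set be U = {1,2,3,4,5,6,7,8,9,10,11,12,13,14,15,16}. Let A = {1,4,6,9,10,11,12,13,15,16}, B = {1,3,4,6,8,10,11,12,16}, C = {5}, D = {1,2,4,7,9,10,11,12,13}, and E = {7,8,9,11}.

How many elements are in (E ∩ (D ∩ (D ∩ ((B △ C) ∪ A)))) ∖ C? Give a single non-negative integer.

B △ C = {1,3,4,5,6,8,10,11,12,16}
(B △ C) ∪ A = {1,3,4,5,6,8,9,10,11,12,13,15,16}
D ∩ ((B △ C) ∪ A) = {1,4,9,10,11,12,13}
D ∩ (D ∩ ((B △ C) ∪ A)) = {1,4,9,10,11,12,13}
E ∩ (D ∩ (D ∩ ((B △ C) ∪ A))) = {9,11}
(E ∩ (D ∩ (D ∩ ((B △ C) ∪ A)))) ∖ C = {9,11}
|(E ∩ (D ∩ (D ∩ ((B △ C) ∪ A)))) ∖ C| = 2

2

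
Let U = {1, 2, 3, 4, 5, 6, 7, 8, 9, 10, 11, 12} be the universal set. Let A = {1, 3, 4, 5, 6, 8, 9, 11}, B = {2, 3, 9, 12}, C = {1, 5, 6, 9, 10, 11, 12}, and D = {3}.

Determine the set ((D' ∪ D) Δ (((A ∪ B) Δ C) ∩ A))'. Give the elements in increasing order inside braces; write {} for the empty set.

{3, 4, 8}

D' = {1, 2, 4, 5, 6, 7, 8, 9, 10, 11, 12}
D' ∪ D = {1, 2, 3, 4, 5, 6, 7, 8, 9, 10, 11, 12}
A ∪ B = {1, 2, 3, 4, 5, 6, 8, 9, 11, 12}
(A ∪ B) Δ C = {2, 3, 4, 8, 10}
((A ∪ B) Δ C) ∩ A = {3, 4, 8}
(D' ∪ D) Δ (((A ∪ B) Δ C) ∩ A) = {1, 2, 5, 6, 7, 9, 10, 11, 12}
((D' ∪ D) Δ (((A ∪ B) Δ C) ∩ A))' = {3, 4, 8}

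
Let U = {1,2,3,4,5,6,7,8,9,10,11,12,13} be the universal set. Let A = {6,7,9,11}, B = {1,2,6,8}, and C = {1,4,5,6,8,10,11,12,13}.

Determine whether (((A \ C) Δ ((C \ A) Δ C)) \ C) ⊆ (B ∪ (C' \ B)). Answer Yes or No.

A \ C = {7,9}
C \ A = {1,4,5,8,10,12,13}
(C \ A) Δ C = {6,11}
(A \ C) Δ ((C \ A) Δ C) = {6,7,9,11}
((A \ C) Δ ((C \ A) Δ C)) \ C = {7,9}
C' = {2,3,7,9}
C' \ B = {3,7,9}
B ∪ (C' \ B) = {1,2,3,6,7,8,9}
Every element of {7,9} is in {1,2,3,6,7,8,9}, so ((A \ C) Δ ((C \ A) Δ C)) \ C ⊆ B ∪ (C' \ B).

Yes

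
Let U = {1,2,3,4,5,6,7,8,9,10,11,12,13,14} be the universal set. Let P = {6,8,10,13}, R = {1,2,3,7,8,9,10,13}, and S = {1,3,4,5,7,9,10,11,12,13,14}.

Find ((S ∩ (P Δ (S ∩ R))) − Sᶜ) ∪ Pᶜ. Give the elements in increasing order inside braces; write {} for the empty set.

S ∩ R = {1,3,7,9,10,13}
P Δ (S ∩ R) = {1,3,6,7,8,9}
S ∩ (P Δ (S ∩ R)) = {1,3,7,9}
Sᶜ = {2,6,8}
(S ∩ (P Δ (S ∩ R))) − Sᶜ = {1,3,7,9}
Pᶜ = {1,2,3,4,5,7,9,11,12,14}
((S ∩ (P Δ (S ∩ R))) − Sᶜ) ∪ Pᶜ = {1,2,3,4,5,7,9,11,12,14}

{1,2,3,4,5,7,9,11,12,14}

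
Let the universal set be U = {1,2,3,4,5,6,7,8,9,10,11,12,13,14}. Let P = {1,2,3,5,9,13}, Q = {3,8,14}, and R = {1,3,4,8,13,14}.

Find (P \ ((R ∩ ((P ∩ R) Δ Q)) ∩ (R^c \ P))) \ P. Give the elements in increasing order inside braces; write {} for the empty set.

P ∩ R = {1,3,13}
(P ∩ R) Δ Q = {1,8,13,14}
R ∩ ((P ∩ R) Δ Q) = {1,8,13,14}
R^c = {2,5,6,7,9,10,11,12}
R^c \ P = {6,7,10,11,12}
(R ∩ ((P ∩ R) Δ Q)) ∩ (R^c \ P) = {}
P \ ((R ∩ ((P ∩ R) Δ Q)) ∩ (R^c \ P)) = {1,2,3,5,9,13}
(P \ ((R ∩ ((P ∩ R) Δ Q)) ∩ (R^c \ P))) \ P = {}

{}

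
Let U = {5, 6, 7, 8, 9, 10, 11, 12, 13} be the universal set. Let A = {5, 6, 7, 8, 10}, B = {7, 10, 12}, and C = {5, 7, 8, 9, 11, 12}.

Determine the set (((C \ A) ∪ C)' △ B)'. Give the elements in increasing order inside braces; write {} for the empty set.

{5, 8, 9, 10, 11}

C \ A = {9, 11, 12}
(C \ A) ∪ C = {5, 7, 8, 9, 11, 12}
((C \ A) ∪ C)' = {6, 10, 13}
((C \ A) ∪ C)' △ B = {6, 7, 12, 13}
(((C \ A) ∪ C)' △ B)' = {5, 8, 9, 10, 11}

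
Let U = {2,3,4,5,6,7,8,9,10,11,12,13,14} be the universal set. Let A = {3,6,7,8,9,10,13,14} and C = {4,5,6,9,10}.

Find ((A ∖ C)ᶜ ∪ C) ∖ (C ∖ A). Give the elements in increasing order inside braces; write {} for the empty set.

{2,6,9,10,11,12}

A ∖ C = {3,7,8,13,14}
(A ∖ C)ᶜ = {2,4,5,6,9,10,11,12}
(A ∖ C)ᶜ ∪ C = {2,4,5,6,9,10,11,12}
C ∖ A = {4,5}
((A ∖ C)ᶜ ∪ C) ∖ (C ∖ A) = {2,6,9,10,11,12}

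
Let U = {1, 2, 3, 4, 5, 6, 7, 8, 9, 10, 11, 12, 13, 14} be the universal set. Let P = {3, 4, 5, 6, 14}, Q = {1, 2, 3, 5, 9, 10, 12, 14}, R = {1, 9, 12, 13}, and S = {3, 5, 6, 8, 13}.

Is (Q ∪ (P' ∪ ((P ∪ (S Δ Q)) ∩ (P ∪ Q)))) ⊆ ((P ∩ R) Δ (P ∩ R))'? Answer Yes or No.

P' = {1, 2, 7, 8, 9, 10, 11, 12, 13}
S Δ Q = {1, 2, 6, 8, 9, 10, 12, 13, 14}
P ∪ (S Δ Q) = {1, 2, 3, 4, 5, 6, 8, 9, 10, 12, 13, 14}
P ∪ Q = {1, 2, 3, 4, 5, 6, 9, 10, 12, 14}
(P ∪ (S Δ Q)) ∩ (P ∪ Q) = {1, 2, 3, 4, 5, 6, 9, 10, 12, 14}
P' ∪ ((P ∪ (S Δ Q)) ∩ (P ∪ Q)) = {1, 2, 3, 4, 5, 6, 7, 8, 9, 10, 11, 12, 13, 14}
Q ∪ (P' ∪ ((P ∪ (S Δ Q)) ∩ (P ∪ Q))) = {1, 2, 3, 4, 5, 6, 7, 8, 9, 10, 11, 12, 13, 14}
P ∩ R = {}
(P ∩ R) Δ (P ∩ R) = {}
((P ∩ R) Δ (P ∩ R))' = {1, 2, 3, 4, 5, 6, 7, 8, 9, 10, 11, 12, 13, 14}
Every element of {1, 2, 3, 4, 5, 6, 7, 8, 9, 10, 11, 12, 13, 14} is in {1, 2, 3, 4, 5, 6, 7, 8, 9, 10, 11, 12, 13, 14}, so Q ∪ (P' ∪ ((P ∪ (S Δ Q)) ∩ (P ∪ Q))) ⊆ ((P ∩ R) Δ (P ∩ R))'.

Yes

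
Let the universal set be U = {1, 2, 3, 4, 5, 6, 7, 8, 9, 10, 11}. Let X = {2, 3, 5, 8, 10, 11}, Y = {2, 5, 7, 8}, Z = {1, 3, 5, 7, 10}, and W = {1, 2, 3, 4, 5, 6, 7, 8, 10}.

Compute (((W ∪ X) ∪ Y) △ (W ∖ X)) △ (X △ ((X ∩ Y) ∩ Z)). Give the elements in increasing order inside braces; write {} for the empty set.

{5}

W ∪ X = {1, 2, 3, 4, 5, 6, 7, 8, 10, 11}
(W ∪ X) ∪ Y = {1, 2, 3, 4, 5, 6, 7, 8, 10, 11}
W ∖ X = {1, 4, 6, 7}
((W ∪ X) ∪ Y) △ (W ∖ X) = {2, 3, 5, 8, 10, 11}
X ∩ Y = {2, 5, 8}
(X ∩ Y) ∩ Z = {5}
X △ ((X ∩ Y) ∩ Z) = {2, 3, 8, 10, 11}
(((W ∪ X) ∪ Y) △ (W ∖ X)) △ (X △ ((X ∩ Y) ∩ Z)) = {5}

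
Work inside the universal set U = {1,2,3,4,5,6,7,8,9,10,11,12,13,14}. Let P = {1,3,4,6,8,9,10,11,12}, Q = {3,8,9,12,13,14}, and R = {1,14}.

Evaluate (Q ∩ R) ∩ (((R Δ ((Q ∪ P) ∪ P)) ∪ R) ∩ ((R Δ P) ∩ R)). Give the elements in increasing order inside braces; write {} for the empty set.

{14}

Q ∩ R = {14}
Q ∪ P = {1,3,4,6,8,9,10,11,12,13,14}
(Q ∪ P) ∪ P = {1,3,4,6,8,9,10,11,12,13,14}
R Δ ((Q ∪ P) ∪ P) = {3,4,6,8,9,10,11,12,13}
(R Δ ((Q ∪ P) ∪ P)) ∪ R = {1,3,4,6,8,9,10,11,12,13,14}
R Δ P = {3,4,6,8,9,10,11,12,14}
(R Δ P) ∩ R = {14}
((R Δ ((Q ∪ P) ∪ P)) ∪ R) ∩ ((R Δ P) ∩ R) = {14}
(Q ∩ R) ∩ (((R Δ ((Q ∪ P) ∪ P)) ∪ R) ∩ ((R Δ P) ∩ R)) = {14}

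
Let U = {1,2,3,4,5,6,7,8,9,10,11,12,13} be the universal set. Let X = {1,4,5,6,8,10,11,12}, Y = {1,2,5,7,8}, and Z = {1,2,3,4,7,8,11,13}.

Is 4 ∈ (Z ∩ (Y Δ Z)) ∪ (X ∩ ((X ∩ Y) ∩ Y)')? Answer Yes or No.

Yes

4 ∉ Y and 4 ∈ Z, so 4 ∈ Y Δ Z
4 ∈ Z and 4 ∈ (Y Δ Z), so 4 ∈ Z ∩ (Y Δ Z)
4 ∈ X and 4 ∉ Y, so 4 ∉ X ∩ Y
4 ∉ (X ∩ Y) and 4 ∉ Y, so 4 ∉ (X ∩ Y) ∩ Y
4 ∈ ((X ∩ Y) ∩ Y)' since 4 ∉ ((X ∩ Y) ∩ Y)
4 ∈ X and 4 ∈ ((X ∩ Y) ∩ Y)', so 4 ∈ X ∩ ((X ∩ Y) ∩ Y)'
4 ∈ (Z ∩ (Y Δ Z)) and 4 ∈ (X ∩ ((X ∩ Y) ∩ Y)'), so 4 ∈ (Z ∩ (Y Δ Z)) ∪ (X ∩ ((X ∩ Y) ∩ Y)')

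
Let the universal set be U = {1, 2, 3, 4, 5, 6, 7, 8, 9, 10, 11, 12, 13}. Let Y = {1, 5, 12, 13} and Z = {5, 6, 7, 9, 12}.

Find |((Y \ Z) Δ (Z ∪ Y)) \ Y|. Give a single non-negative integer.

Y \ Z = {1, 13}
Z ∪ Y = {1, 5, 6, 7, 9, 12, 13}
(Y \ Z) Δ (Z ∪ Y) = {5, 6, 7, 9, 12}
((Y \ Z) Δ (Z ∪ Y)) \ Y = {6, 7, 9}
|((Y \ Z) Δ (Z ∪ Y)) \ Y| = 3

3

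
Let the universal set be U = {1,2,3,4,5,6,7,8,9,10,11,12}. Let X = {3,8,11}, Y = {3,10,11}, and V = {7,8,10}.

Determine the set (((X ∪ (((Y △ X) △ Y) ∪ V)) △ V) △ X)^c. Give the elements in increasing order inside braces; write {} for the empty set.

{1,2,3,4,5,6,7,9,10,11,12}

Y △ X = {8,10}
(Y △ X) △ Y = {3,8,11}
((Y △ X) △ Y) ∪ V = {3,7,8,10,11}
X ∪ (((Y △ X) △ Y) ∪ V) = {3,7,8,10,11}
(X ∪ (((Y △ X) △ Y) ∪ V)) △ V = {3,11}
((X ∪ (((Y △ X) △ Y) ∪ V)) △ V) △ X = {8}
(((X ∪ (((Y △ X) △ Y) ∪ V)) △ V) △ X)^c = {1,2,3,4,5,6,7,9,10,11,12}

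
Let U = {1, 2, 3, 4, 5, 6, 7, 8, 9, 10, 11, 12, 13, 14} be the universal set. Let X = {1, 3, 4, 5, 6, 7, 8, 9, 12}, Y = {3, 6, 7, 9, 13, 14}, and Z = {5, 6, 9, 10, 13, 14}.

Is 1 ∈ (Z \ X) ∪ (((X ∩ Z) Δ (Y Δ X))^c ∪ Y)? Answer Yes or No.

1 ∉ Z and 1 ∈ X, so 1 ∉ Z \ X
1 ∈ X and 1 ∉ Z, so 1 ∉ X ∩ Z
1 ∉ Y and 1 ∈ X, so 1 ∈ Y Δ X
1 ∉ (X ∩ Z) and 1 ∈ (Y Δ X), so 1 ∈ (X ∩ Z) Δ (Y Δ X)
1 ∉ ((X ∩ Z) Δ (Y Δ X))^c since 1 ∈ ((X ∩ Z) Δ (Y Δ X))
1 ∉ ((X ∩ Z) Δ (Y Δ X))^c and 1 ∉ Y, so 1 ∉ ((X ∩ Z) Δ (Y Δ X))^c ∪ Y
1 ∉ (Z \ X) and 1 ∉ (((X ∩ Z) Δ (Y Δ X))^c ∪ Y), so 1 ∉ (Z \ X) ∪ (((X ∩ Z) Δ (Y Δ X))^c ∪ Y)

No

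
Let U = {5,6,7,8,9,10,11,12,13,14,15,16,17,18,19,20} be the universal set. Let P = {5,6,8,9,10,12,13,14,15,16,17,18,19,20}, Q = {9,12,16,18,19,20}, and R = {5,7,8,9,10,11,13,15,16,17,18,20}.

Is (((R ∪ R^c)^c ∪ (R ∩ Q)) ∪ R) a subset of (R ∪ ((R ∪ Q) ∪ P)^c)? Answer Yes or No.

Yes

R^c = {6,12,14,19}
R ∪ R^c = {5,6,7,8,9,10,11,12,13,14,15,16,17,18,19,20}
(R ∪ R^c)^c = {}
R ∩ Q = {9,16,18,20}
(R ∪ R^c)^c ∪ (R ∩ Q) = {9,16,18,20}
((R ∪ R^c)^c ∪ (R ∩ Q)) ∪ R = {5,7,8,9,10,11,13,15,16,17,18,20}
R ∪ Q = {5,7,8,9,10,11,12,13,15,16,17,18,19,20}
(R ∪ Q) ∪ P = {5,6,7,8,9,10,11,12,13,14,15,16,17,18,19,20}
((R ∪ Q) ∪ P)^c = {}
R ∪ ((R ∪ Q) ∪ P)^c = {5,7,8,9,10,11,13,15,16,17,18,20}
Every element of {5,7,8,9,10,11,13,15,16,17,18,20} is in {5,7,8,9,10,11,13,15,16,17,18,20}, so ((R ∪ R^c)^c ∪ (R ∩ Q)) ∪ R ⊆ R ∪ ((R ∪ Q) ∪ P)^c.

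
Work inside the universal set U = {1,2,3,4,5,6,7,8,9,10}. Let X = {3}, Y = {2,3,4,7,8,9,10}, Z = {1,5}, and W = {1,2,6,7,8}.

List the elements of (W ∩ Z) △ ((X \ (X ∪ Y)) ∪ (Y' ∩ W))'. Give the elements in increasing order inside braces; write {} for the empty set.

{1,2,3,4,5,7,8,9,10}

W ∩ Z = {1}
X ∪ Y = {2,3,4,7,8,9,10}
X \ (X ∪ Y) = {}
Y' = {1,5,6}
Y' ∩ W = {1,6}
(X \ (X ∪ Y)) ∪ (Y' ∩ W) = {1,6}
((X \ (X ∪ Y)) ∪ (Y' ∩ W))' = {2,3,4,5,7,8,9,10}
(W ∩ Z) △ ((X \ (X ∪ Y)) ∪ (Y' ∩ W))' = {1,2,3,4,5,7,8,9,10}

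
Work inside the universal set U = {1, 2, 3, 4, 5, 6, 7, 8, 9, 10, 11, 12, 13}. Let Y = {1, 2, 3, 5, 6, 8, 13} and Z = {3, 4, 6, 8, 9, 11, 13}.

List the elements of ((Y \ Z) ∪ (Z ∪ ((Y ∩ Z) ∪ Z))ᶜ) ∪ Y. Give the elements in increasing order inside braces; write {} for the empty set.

{1, 2, 3, 5, 6, 7, 8, 10, 12, 13}

Y \ Z = {1, 2, 5}
Y ∩ Z = {3, 6, 8, 13}
(Y ∩ Z) ∪ Z = {3, 4, 6, 8, 9, 11, 13}
Z ∪ ((Y ∩ Z) ∪ Z) = {3, 4, 6, 8, 9, 11, 13}
(Z ∪ ((Y ∩ Z) ∪ Z))ᶜ = {1, 2, 5, 7, 10, 12}
(Y \ Z) ∪ (Z ∪ ((Y ∩ Z) ∪ Z))ᶜ = {1, 2, 5, 7, 10, 12}
((Y \ Z) ∪ (Z ∪ ((Y ∩ Z) ∪ Z))ᶜ) ∪ Y = {1, 2, 3, 5, 6, 7, 8, 10, 12, 13}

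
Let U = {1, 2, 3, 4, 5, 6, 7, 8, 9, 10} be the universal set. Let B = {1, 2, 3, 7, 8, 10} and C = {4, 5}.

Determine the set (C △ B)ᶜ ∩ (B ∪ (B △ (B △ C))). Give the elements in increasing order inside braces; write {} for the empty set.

{}

C △ B = {1, 2, 3, 4, 5, 7, 8, 10}
(C △ B)ᶜ = {6, 9}
B △ C = {1, 2, 3, 4, 5, 7, 8, 10}
B △ (B △ C) = {4, 5}
B ∪ (B △ (B △ C)) = {1, 2, 3, 4, 5, 7, 8, 10}
(C △ B)ᶜ ∩ (B ∪ (B △ (B △ C))) = {}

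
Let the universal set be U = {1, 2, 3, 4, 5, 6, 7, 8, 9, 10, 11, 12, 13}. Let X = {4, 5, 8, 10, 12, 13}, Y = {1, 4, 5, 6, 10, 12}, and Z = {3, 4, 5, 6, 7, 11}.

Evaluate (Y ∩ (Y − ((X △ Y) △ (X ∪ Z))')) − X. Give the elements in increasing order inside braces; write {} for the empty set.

{1}

X △ Y = {1, 6, 8, 13}
X ∪ Z = {3, 4, 5, 6, 7, 8, 10, 11, 12, 13}
(X △ Y) △ (X ∪ Z) = {1, 3, 4, 5, 7, 10, 11, 12}
((X △ Y) △ (X ∪ Z))' = {2, 6, 8, 9, 13}
Y − ((X △ Y) △ (X ∪ Z))' = {1, 4, 5, 10, 12}
Y ∩ (Y − ((X △ Y) △ (X ∪ Z))') = {1, 4, 5, 10, 12}
(Y ∩ (Y − ((X △ Y) △ (X ∪ Z))')) − X = {1}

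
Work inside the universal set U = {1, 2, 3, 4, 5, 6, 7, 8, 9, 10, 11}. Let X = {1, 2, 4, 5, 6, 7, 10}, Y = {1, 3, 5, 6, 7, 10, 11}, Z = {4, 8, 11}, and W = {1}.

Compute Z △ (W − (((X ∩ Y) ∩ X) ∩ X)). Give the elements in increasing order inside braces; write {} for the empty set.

X ∩ Y = {1, 5, 6, 7, 10}
(X ∩ Y) ∩ X = {1, 5, 6, 7, 10}
((X ∩ Y) ∩ X) ∩ X = {1, 5, 6, 7, 10}
W − (((X ∩ Y) ∩ X) ∩ X) = {}
Z △ (W − (((X ∩ Y) ∩ X) ∩ X)) = {4, 8, 11}

{4, 8, 11}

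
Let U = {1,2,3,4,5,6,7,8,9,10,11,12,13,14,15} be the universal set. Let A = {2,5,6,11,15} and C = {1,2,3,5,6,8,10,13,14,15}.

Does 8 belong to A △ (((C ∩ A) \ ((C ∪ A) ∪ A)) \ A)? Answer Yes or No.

8 ∈ C and 8 ∉ A, so 8 ∉ C ∩ A
8 ∈ C and 8 ∉ A, so 8 ∈ C ∪ A
8 ∈ (C ∪ A) and 8 ∉ A, so 8 ∈ (C ∪ A) ∪ A
8 ∉ (C ∩ A) and 8 ∈ ((C ∪ A) ∪ A), so 8 ∉ (C ∩ A) \ ((C ∪ A) ∪ A)
8 ∉ ((C ∩ A) \ ((C ∪ A) ∪ A)) and 8 ∉ A, so 8 ∉ ((C ∩ A) \ ((C ∪ A) ∪ A)) \ A
8 ∉ A and 8 ∉ (((C ∩ A) \ ((C ∪ A) ∪ A)) \ A), so 8 ∉ A △ (((C ∩ A) \ ((C ∪ A) ∪ A)) \ A)

No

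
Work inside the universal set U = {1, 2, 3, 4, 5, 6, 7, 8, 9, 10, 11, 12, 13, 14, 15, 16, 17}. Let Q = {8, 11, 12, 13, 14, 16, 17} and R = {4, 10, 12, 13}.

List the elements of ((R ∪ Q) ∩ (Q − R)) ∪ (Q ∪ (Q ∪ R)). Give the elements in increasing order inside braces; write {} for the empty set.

{4, 8, 10, 11, 12, 13, 14, 16, 17}

R ∪ Q = {4, 8, 10, 11, 12, 13, 14, 16, 17}
Q − R = {8, 11, 14, 16, 17}
(R ∪ Q) ∩ (Q − R) = {8, 11, 14, 16, 17}
Q ∪ R = {4, 8, 10, 11, 12, 13, 14, 16, 17}
Q ∪ (Q ∪ R) = {4, 8, 10, 11, 12, 13, 14, 16, 17}
((R ∪ Q) ∩ (Q − R)) ∪ (Q ∪ (Q ∪ R)) = {4, 8, 10, 11, 12, 13, 14, 16, 17}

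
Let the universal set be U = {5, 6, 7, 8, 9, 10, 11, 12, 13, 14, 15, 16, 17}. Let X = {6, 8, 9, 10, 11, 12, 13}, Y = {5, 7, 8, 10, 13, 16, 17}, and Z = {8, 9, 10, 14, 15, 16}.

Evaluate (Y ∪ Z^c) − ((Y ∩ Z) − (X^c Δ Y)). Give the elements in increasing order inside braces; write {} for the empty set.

{5, 6, 7, 8, 10, 11, 12, 13, 17}

Z^c = {5, 6, 7, 11, 12, 13, 17}
Y ∪ Z^c = {5, 6, 7, 8, 10, 11, 12, 13, 16, 17}
Y ∩ Z = {8, 10, 16}
X^c = {5, 7, 14, 15, 16, 17}
X^c Δ Y = {8, 10, 13, 14, 15}
(Y ∩ Z) − (X^c Δ Y) = {16}
(Y ∪ Z^c) − ((Y ∩ Z) − (X^c Δ Y)) = {5, 6, 7, 8, 10, 11, 12, 13, 17}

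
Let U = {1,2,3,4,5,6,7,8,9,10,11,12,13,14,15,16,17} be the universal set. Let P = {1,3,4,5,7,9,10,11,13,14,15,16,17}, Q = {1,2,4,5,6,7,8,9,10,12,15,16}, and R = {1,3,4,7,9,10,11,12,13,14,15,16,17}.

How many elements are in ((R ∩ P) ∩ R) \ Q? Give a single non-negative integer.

5

R ∩ P = {1,3,4,7,9,10,11,13,14,15,16,17}
(R ∩ P) ∩ R = {1,3,4,7,9,10,11,13,14,15,16,17}
((R ∩ P) ∩ R) \ Q = {3,11,13,14,17}
|((R ∩ P) ∩ R) \ Q| = 5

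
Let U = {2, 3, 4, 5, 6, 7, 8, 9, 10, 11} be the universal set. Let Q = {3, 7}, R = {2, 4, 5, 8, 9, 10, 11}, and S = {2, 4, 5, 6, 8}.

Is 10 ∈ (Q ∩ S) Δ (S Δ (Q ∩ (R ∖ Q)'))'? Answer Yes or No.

Yes

10 ∉ Q and 10 ∉ S, so 10 ∉ Q ∩ S
10 ∈ R and 10 ∉ Q, so 10 ∈ R ∖ Q
10 ∉ (R ∖ Q)' since 10 ∈ (R ∖ Q)
10 ∉ Q and 10 ∉ (R ∖ Q)', so 10 ∉ Q ∩ (R ∖ Q)'
10 ∉ S and 10 ∉ (Q ∩ (R ∖ Q)'), so 10 ∉ S Δ (Q ∩ (R ∖ Q)')
10 ∈ (S Δ (Q ∩ (R ∖ Q)'))' since 10 ∉ (S Δ (Q ∩ (R ∖ Q)'))
10 ∉ (Q ∩ S) and 10 ∈ (S Δ (Q ∩ (R ∖ Q)'))', so 10 ∈ (Q ∩ S) Δ (S Δ (Q ∩ (R ∖ Q)'))'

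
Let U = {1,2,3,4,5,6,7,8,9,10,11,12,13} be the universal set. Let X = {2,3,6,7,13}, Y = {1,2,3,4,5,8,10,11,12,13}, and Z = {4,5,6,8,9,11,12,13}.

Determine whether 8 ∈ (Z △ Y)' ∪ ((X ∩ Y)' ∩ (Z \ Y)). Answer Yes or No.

8 ∈ Z and 8 ∈ Y, so 8 ∉ Z △ Y
8 ∈ (Z △ Y)' since 8 ∉ (Z △ Y)
8 ∉ X and 8 ∈ Y, so 8 ∉ X ∩ Y
8 ∈ (X ∩ Y)' since 8 ∉ (X ∩ Y)
8 ∈ Z and 8 ∈ Y, so 8 ∉ Z \ Y
8 ∈ (X ∩ Y)' and 8 ∉ (Z \ Y), so 8 ∉ (X ∩ Y)' ∩ (Z \ Y)
8 ∈ (Z △ Y)' and 8 ∉ ((X ∩ Y)' ∩ (Z \ Y)), so 8 ∈ (Z △ Y)' ∪ ((X ∩ Y)' ∩ (Z \ Y))

Yes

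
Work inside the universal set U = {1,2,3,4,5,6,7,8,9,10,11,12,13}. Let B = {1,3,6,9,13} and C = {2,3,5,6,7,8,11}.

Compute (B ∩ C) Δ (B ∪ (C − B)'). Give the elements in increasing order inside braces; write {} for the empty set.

{1,4,9,10,12,13}

B ∩ C = {3,6}
C − B = {2,5,7,8,11}
(C − B)' = {1,3,4,6,9,10,12,13}
B ∪ (C − B)' = {1,3,4,6,9,10,12,13}
(B ∩ C) Δ (B ∪ (C − B)') = {1,4,9,10,12,13}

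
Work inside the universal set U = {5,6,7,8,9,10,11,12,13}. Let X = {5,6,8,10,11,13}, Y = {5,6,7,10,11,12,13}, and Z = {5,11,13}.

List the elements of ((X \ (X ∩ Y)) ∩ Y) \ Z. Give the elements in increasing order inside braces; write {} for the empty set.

{}

X ∩ Y = {5,6,10,11,13}
X \ (X ∩ Y) = {8}
(X \ (X ∩ Y)) ∩ Y = {}
((X \ (X ∩ Y)) ∩ Y) \ Z = {}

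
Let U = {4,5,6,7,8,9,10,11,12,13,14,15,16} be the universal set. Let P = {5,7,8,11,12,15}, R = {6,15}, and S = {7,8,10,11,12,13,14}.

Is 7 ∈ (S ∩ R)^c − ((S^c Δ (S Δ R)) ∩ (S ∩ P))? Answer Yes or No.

No

7 ∈ S and 7 ∉ R, so 7 ∉ S ∩ R
7 ∈ (S ∩ R)^c since 7 ∉ (S ∩ R)
7 ∈ S, so 7 ∉ S^c
7 ∈ S and 7 ∉ R, so 7 ∈ S Δ R
7 ∉ S^c and 7 ∈ (S Δ R), so 7 ∈ S^c Δ (S Δ R)
7 ∈ S and 7 ∈ P, so 7 ∈ S ∩ P
7 ∈ (S^c Δ (S Δ R)) and 7 ∈ (S ∩ P), so 7 ∈ (S^c Δ (S Δ R)) ∩ (S ∩ P)
7 ∈ (S ∩ R)^c and 7 ∈ ((S^c Δ (S Δ R)) ∩ (S ∩ P)), so 7 ∉ (S ∩ R)^c − ((S^c Δ (S Δ R)) ∩ (S ∩ P))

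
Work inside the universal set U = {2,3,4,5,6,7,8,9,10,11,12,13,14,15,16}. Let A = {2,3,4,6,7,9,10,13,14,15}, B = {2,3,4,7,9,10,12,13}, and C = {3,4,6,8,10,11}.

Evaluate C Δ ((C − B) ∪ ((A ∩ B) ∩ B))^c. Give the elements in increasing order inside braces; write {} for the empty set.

{3,4,5,6,8,10,11,12,14,15,16}

C − B = {6,8,11}
A ∩ B = {2,3,4,7,9,10,13}
(A ∩ B) ∩ B = {2,3,4,7,9,10,13}
(C − B) ∪ ((A ∩ B) ∩ B) = {2,3,4,6,7,8,9,10,11,13}
((C − B) ∪ ((A ∩ B) ∩ B))^c = {5,12,14,15,16}
C Δ ((C − B) ∪ ((A ∩ B) ∩ B))^c = {3,4,5,6,8,10,11,12,14,15,16}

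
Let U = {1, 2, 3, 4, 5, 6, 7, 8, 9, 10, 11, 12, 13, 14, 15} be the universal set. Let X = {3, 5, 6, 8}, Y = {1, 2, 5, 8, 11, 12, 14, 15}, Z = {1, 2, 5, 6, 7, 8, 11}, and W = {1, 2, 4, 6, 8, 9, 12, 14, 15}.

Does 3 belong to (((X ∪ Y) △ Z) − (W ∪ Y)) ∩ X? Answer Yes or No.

3 ∈ X and 3 ∉ Y, so 3 ∈ X ∪ Y
3 ∈ (X ∪ Y) and 3 ∉ Z, so 3 ∈ (X ∪ Y) △ Z
3 ∉ W and 3 ∉ Y, so 3 ∉ W ∪ Y
3 ∈ ((X ∪ Y) △ Z) and 3 ∉ (W ∪ Y), so 3 ∈ ((X ∪ Y) △ Z) − (W ∪ Y)
3 ∈ (((X ∪ Y) △ Z) − (W ∪ Y)) and 3 ∈ X, so 3 ∈ (((X ∪ Y) △ Z) − (W ∪ Y)) ∩ X

Yes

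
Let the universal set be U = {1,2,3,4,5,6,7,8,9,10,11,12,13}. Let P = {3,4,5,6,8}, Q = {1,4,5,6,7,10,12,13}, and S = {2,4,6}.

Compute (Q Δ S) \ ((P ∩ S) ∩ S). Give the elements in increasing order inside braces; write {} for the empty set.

Q Δ S = {1,2,5,7,10,12,13}
P ∩ S = {4,6}
(P ∩ S) ∩ S = {4,6}
(Q Δ S) \ ((P ∩ S) ∩ S) = {1,2,5,7,10,12,13}

{1,2,5,7,10,12,13}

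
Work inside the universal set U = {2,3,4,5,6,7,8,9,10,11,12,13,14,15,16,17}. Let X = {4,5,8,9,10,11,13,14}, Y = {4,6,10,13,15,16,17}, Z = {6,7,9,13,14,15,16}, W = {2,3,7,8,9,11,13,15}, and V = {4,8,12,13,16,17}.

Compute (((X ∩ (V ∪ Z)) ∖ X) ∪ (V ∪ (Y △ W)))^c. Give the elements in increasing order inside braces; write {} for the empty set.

V ∪ Z = {4,6,7,8,9,12,13,14,15,16,17}
X ∩ (V ∪ Z) = {4,8,9,13,14}
(X ∩ (V ∪ Z)) ∖ X = {}
Y △ W = {2,3,4,6,7,8,9,10,11,16,17}
V ∪ (Y △ W) = {2,3,4,6,7,8,9,10,11,12,13,16,17}
((X ∩ (V ∪ Z)) ∖ X) ∪ (V ∪ (Y △ W)) = {2,3,4,6,7,8,9,10,11,12,13,16,17}
(((X ∩ (V ∪ Z)) ∖ X) ∪ (V ∪ (Y △ W)))^c = {5,14,15}

{5,14,15}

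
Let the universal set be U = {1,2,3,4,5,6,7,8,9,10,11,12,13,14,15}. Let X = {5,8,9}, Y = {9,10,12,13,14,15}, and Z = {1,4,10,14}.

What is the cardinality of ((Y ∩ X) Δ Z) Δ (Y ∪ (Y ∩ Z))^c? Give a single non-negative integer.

Y ∩ X = {9}
(Y ∩ X) Δ Z = {1,4,9,10,14}
Y ∩ Z = {10,14}
Y ∪ (Y ∩ Z) = {9,10,12,13,14,15}
(Y ∪ (Y ∩ Z))^c = {1,2,3,4,5,6,7,8,11}
((Y ∩ X) Δ Z) Δ (Y ∪ (Y ∩ Z))^c = {2,3,5,6,7,8,9,10,11,14}
|((Y ∩ X) Δ Z) Δ (Y ∪ (Y ∩ Z))^c| = 10

10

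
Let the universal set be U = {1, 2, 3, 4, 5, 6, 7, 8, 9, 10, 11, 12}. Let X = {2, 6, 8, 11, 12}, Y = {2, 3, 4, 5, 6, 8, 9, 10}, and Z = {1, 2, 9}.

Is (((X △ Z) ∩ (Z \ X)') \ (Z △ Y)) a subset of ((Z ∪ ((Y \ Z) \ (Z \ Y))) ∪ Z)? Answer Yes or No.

No

X △ Z = {1, 6, 8, 9, 11, 12}
Z \ X = {1, 9}
(Z \ X)' = {2, 3, 4, 5, 6, 7, 8, 10, 11, 12}
(X △ Z) ∩ (Z \ X)' = {6, 8, 11, 12}
Z △ Y = {1, 3, 4, 5, 6, 8, 10}
((X △ Z) ∩ (Z \ X)') \ (Z △ Y) = {11, 12}
Y \ Z = {3, 4, 5, 6, 8, 10}
Z \ Y = {1}
(Y \ Z) \ (Z \ Y) = {3, 4, 5, 6, 8, 10}
Z ∪ ((Y \ Z) \ (Z \ Y)) = {1, 2, 3, 4, 5, 6, 8, 9, 10}
(Z ∪ ((Y \ Z) \ (Z \ Y))) ∪ Z = {1, 2, 3, 4, 5, 6, 8, 9, 10}
11 ∈ ((X △ Z) ∩ (Z \ X)') \ (Z △ Y) but 11 ∉ (Z ∪ ((Y \ Z) \ (Z \ Y))) ∪ Z, so the inclusion fails.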